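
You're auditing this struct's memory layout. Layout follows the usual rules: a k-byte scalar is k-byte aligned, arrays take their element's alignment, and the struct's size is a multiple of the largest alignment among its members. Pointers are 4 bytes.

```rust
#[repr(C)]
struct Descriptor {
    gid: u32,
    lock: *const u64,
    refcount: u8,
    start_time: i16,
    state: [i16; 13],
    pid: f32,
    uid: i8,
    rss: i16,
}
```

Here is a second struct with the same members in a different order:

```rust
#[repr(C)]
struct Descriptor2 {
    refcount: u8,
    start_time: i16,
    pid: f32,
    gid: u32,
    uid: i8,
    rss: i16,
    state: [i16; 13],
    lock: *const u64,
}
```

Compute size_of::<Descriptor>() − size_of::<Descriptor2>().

0

gid at 0 (size 4, align 4) → ends 4
lock at 4 (size 4, align 4) → ends 8
refcount at 8 (size 1, align 1) → ends 9
pad 1 to align 2 for start_time
start_time at 10 (size 2, align 2) → ends 12
state at 12 (size 26, align 2) → ends 38
pad 2 to align 4 for pid
pid at 40 (size 4, align 4) → ends 44
uid at 44 (size 1, align 1) → ends 45
pad 1 to align 2 for rss
rss at 46 (size 2, align 2) → ends 48
total 48 bytes, alignment 4
— Descriptor2 —
refcount at 0 (size 1, align 1) → ends 1
pad 1 to align 2 for start_time
start_time at 2 (size 2, align 2) → ends 4
pid at 4 (size 4, align 4) → ends 8
gid at 8 (size 4, align 4) → ends 12
uid at 12 (size 1, align 1) → ends 13
pad 1 to align 2 for rss
rss at 14 (size 2, align 2) → ends 16
state at 16 (size 26, align 2) → ends 42
pad 2 to align 4 for lock
lock at 44 (size 4, align 4) → ends 48
total 48 bytes, alignment 4
48 − 48 = 0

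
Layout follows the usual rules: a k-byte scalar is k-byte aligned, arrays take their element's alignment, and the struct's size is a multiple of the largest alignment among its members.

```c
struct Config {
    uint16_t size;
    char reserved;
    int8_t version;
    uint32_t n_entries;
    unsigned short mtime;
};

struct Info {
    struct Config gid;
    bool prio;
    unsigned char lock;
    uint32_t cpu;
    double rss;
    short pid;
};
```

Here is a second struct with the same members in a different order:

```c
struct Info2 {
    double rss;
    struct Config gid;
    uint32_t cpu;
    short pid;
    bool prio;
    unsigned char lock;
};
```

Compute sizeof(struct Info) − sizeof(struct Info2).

8

Config: @0: size [2B, align 2] → 2; @2: reserved [1B, align 1] → 3; @3: version [1B, align 1] → 4; @4: n_entries [4B, align 4] → 8; @8: mtime [2B, align 2] → 10; +2 tail pad (align 4); size 12, align 4
@0: gid [12B, align 4] → 12
@12: prio [1B, align 1] → 13
@13: lock [1B, align 1] → 14
+2 pad (align 4)
@16: cpu [4B, align 4] → 20
+4 pad (align 8)
@24: rss [8B, align 8] → 32
@32: pid [2B, align 2] → 34
+6 tail pad (align 8)
size 40, align 8
— Info2 —
@0: rss [8B, align 8] → 8
@8: gid [12B, align 4] → 20
@20: cpu [4B, align 4] → 24
@24: pid [2B, align 2] → 26
@26: prio [1B, align 1] → 27
@27: lock [1B, align 1] → 28
+4 tail pad (align 8)
size 32, align 8
40 − 32 = 8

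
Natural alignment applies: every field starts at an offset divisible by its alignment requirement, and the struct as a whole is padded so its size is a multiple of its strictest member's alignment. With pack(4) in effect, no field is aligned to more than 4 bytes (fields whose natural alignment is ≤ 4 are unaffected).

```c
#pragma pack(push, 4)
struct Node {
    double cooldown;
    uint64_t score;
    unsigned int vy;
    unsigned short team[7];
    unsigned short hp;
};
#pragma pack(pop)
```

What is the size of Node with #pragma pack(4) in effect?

36

cooldown at 0 (size 8, align 4) → ends 8
score at 8 (size 8, align 4) → ends 16
vy at 16 (size 4, align 4) → ends 20
team at 20 (size 14, align 2) → ends 34
hp at 34 (size 2, align 2) → ends 36
total 36 bytes, alignment 4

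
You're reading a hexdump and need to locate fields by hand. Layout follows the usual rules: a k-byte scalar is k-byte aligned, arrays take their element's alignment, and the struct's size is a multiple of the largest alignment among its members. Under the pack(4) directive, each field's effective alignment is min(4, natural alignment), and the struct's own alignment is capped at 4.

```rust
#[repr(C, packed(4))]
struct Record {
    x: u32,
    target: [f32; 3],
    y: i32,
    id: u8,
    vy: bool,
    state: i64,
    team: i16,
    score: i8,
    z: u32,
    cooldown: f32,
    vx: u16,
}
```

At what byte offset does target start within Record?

@0: x [4B, align 4] → 4
@4: target [12B, align 4] → 16

4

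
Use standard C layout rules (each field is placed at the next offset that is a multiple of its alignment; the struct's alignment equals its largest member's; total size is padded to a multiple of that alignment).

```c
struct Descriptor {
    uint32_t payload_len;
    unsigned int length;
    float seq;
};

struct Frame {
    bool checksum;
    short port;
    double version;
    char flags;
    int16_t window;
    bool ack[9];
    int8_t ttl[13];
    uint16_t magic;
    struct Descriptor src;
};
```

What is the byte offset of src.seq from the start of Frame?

52

Descriptor: payload_len at 0 (size 4, align 4) → ends 4; length at 4 (size 4, align 4) → ends 8; seq at 8 (size 4, align 4) → ends 12; total 12 bytes, alignment 4
checksum at 0 (size 1, align 1) → ends 1
pad 1 to align 2 for port
port at 2 (size 2, align 2) → ends 4
pad 4 to align 8 for version
version at 8 (size 8, align 8) → ends 16
flags at 16 (size 1, align 1) → ends 17
pad 1 to align 2 for window
window at 18 (size 2, align 2) → ends 20
ack at 20 (size 9, align 1) → ends 29
ttl at 29 (size 13, align 1) → ends 42
magic at 42 (size 2, align 2) → ends 44
src at 44 (size 12, align 4) → ends 56
within Descriptor: seq at 8
44 + 8 = 52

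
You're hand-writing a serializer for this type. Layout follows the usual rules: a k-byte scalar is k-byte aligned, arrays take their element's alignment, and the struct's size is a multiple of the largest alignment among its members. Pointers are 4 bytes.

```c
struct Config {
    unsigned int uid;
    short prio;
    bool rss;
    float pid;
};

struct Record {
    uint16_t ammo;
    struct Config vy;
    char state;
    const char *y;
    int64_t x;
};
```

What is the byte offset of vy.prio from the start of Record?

Config: 0..4  uid  (4B, 4-aligned); 4..6  prio  (2B, 2-aligned); 6..7  rss  (1B, 1-aligned); 7..8  -- padding (1B); 8..12  pid  (4B, 4-aligned); sizeof = 12, alignof = 4
0..2  ammo  (2B, 2-aligned)
2..4  -- padding (2B)
4..16  vy  (12B, 4-aligned)
within Config: prio at 4
4 + 4 = 8

8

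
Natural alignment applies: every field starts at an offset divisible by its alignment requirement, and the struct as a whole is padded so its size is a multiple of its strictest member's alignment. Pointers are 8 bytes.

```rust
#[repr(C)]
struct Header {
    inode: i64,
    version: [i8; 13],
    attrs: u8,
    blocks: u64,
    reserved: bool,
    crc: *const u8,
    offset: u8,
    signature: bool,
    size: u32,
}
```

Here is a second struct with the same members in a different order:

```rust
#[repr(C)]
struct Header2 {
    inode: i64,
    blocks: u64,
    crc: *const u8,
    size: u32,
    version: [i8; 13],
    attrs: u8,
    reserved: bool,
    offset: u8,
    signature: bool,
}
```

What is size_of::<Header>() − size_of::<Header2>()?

inode at 0 (size 8, align 8) → ends 8
version at 8 (size 13, align 1) → ends 21
attrs at 21 (size 1, align 1) → ends 22
pad 2 to align 8 for blocks
blocks at 24 (size 8, align 8) → ends 32
reserved at 32 (size 1, align 1) → ends 33
pad 7 to align 8 for crc
crc at 40 (size 8, align 8) → ends 48
offset at 48 (size 1, align 1) → ends 49
signature at 49 (size 1, align 1) → ends 50
pad 2 to align 4 for size
size at 52 (size 4, align 4) → ends 56
total 56 bytes, alignment 8
— Header2 —
inode at 0 (size 8, align 8) → ends 8
blocks at 8 (size 8, align 8) → ends 16
crc at 16 (size 8, align 8) → ends 24
size at 24 (size 4, align 4) → ends 28
version at 28 (size 13, align 1) → ends 41
attrs at 41 (size 1, align 1) → ends 42
reserved at 42 (size 1, align 1) → ends 43
offset at 43 (size 1, align 1) → ends 44
signature at 44 (size 1, align 1) → ends 45
tail pad 3 to reach multiple of 8
total 48 bytes, alignment 8
56 − 48 = 8

8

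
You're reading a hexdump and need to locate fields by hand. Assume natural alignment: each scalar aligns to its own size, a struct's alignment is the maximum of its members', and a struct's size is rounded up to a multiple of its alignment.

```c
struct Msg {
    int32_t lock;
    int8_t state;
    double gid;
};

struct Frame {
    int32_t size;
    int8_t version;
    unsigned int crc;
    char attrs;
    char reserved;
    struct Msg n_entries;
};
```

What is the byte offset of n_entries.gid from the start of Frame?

Msg: lock at 0 (size 4, align 4) → ends 4; state at 4 (size 1, align 1) → ends 5; pad 3 to align 8 for gid; gid at 8 (size 8, align 8) → ends 16; total 16 bytes, alignment 8
size at 0 (size 4, align 4) → ends 4
version at 4 (size 1, align 1) → ends 5
pad 3 to align 4 for crc
crc at 8 (size 4, align 4) → ends 12
attrs at 12 (size 1, align 1) → ends 13
reserved at 13 (size 1, align 1) → ends 14
pad 2 to align 8 for n_entries
n_entries at 16 (size 16, align 8) → ends 32
within Msg: gid at 8
16 + 8 = 24

24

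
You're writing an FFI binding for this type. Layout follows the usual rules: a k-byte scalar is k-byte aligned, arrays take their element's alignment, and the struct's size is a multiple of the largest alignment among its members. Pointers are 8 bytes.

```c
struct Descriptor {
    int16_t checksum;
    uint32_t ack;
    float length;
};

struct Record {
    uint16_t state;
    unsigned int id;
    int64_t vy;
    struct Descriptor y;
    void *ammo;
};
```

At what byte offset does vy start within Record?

8

Descriptor: checksum at 0 (size 2, align 2) → ends 2; pad 2 to align 4 for ack; ack at 4 (size 4, align 4) → ends 8; length at 8 (size 4, align 4) → ends 12; total 12 bytes, alignment 4
state at 0 (size 2, align 2) → ends 2
pad 2 to align 4 for id
id at 4 (size 4, align 4) → ends 8
vy at 8 (size 8, align 8) → ends 16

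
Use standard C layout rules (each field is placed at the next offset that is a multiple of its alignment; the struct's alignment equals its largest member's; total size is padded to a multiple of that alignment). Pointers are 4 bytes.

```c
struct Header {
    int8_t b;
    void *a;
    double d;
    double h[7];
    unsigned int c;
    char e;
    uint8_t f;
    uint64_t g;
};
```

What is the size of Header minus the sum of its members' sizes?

5

0..1  b  (1B, 1-aligned)
1..4  -- padding (3B)
4..8  a  (4B, 4-aligned)
8..16  d  (8B, 8-aligned)
16..72  h  (56B, 8-aligned)
72..76  c  (4B, 4-aligned)
76..77  e  (1B, 1-aligned)
77..78  f  (1B, 1-aligned)
78..80  -- padding (2B)
80..88  g  (8B, 8-aligned)
sizeof = 88, alignof = 8
data bytes 83, size 88 → padding 5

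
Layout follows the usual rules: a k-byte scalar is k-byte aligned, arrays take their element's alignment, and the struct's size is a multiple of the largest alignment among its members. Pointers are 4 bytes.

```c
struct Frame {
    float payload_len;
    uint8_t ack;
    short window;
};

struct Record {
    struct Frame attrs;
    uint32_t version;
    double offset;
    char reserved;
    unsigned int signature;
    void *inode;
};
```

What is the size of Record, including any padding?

40

Frame: @0: payload_len [4B, align 4] → 4; @4: ack [1B, align 1] → 5; +1 pad (align 2); @6: window [2B, align 2] → 8; size 8, align 4
@0: attrs [8B, align 4] → 8
@8: version [4B, align 4] → 12
+4 pad (align 8)
@16: offset [8B, align 8] → 24
@24: reserved [1B, align 1] → 25
+3 pad (align 4)
@28: signature [4B, align 4] → 32
@32: inode [4B, align 4] → 36
+4 tail pad (align 8)
size 40, align 8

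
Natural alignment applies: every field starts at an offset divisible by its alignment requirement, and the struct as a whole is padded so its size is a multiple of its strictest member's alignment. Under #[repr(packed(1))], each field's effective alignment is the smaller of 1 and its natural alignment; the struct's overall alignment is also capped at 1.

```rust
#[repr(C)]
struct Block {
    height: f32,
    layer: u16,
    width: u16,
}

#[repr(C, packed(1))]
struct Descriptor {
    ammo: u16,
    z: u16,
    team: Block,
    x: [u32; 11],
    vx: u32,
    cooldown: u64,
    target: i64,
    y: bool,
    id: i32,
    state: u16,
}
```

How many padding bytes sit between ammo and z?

0

Block: height at 0 (size 4, align 4) → ends 4; layer at 4 (size 2, align 2) → ends 6; width at 6 (size 2, align 2) → ends 8; total 8 bytes, alignment 4
ammo at 0 (size 2, align 1) → ends 2
z at 2 (size 2, align 1) → ends 4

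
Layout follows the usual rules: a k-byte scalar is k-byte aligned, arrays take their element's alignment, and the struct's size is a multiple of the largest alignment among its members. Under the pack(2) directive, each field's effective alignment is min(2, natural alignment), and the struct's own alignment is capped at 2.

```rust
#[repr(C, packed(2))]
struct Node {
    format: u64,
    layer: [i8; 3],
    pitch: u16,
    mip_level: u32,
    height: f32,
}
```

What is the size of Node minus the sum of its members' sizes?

@0: format [8B, align 2] → 8
@8: layer [3B, align 1] → 11
+1 pad (align 2)
@12: pitch [2B, align 2] → 14
@14: mip_level [4B, align 2] → 18
@18: height [4B, align 2] → 22
size 22, align 2
data bytes 21, size 22 → padding 1

1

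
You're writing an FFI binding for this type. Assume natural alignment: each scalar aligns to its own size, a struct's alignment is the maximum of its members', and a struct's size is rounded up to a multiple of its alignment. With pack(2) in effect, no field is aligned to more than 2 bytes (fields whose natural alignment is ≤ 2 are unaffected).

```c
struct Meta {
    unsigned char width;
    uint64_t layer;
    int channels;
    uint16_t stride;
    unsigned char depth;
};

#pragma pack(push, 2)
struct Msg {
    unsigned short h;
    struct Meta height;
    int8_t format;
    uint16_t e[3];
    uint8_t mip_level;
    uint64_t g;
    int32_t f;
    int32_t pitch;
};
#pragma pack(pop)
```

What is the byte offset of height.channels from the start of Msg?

Meta: @0: width [1B, align 1] → 1; +7 pad (align 8); @8: layer [8B, align 8] → 16; @16: channels [4B, align 4] → 20; @20: stride [2B, align 2] → 22; @22: depth [1B, align 1] → 23; +1 tail pad (align 8); size 24, align 8
@0: h [2B, align 2] → 2
@2: height [24B, align 2] → 26
within Meta: channels at 16
2 + 16 = 18

18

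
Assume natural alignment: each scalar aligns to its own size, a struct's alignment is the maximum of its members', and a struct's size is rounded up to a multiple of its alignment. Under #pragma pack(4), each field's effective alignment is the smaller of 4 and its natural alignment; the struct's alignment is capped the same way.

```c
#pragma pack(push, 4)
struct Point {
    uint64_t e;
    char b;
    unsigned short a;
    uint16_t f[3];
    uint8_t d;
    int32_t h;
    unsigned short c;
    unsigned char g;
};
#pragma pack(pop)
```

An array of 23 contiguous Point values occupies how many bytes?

0..8  e  (8B, 4-aligned)
8..9  b  (1B, 1-aligned)
9..10  -- padding (1B)
10..12  a  (2B, 2-aligned)
12..18  f  (6B, 2-aligned)
18..19  d  (1B, 1-aligned)
19..20  -- padding (1B)
20..24  h  (4B, 4-aligned)
24..26  c  (2B, 2-aligned)
26..27  g  (1B, 1-aligned)
27..28  -- tail padding (1B)
sizeof = 28, alignof = 4
array of 23: 23 × 28 = 644

644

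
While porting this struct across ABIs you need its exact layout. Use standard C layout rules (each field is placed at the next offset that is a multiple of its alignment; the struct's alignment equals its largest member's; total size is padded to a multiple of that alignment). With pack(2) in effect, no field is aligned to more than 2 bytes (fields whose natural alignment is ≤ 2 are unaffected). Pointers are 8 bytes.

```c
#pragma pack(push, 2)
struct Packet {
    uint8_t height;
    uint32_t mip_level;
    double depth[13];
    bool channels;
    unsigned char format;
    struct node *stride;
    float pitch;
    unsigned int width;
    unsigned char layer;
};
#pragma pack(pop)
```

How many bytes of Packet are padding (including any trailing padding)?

0..1  height  (1B, 1-aligned)
1..2  -- padding (1B)
2..6  mip_level  (4B, 2-aligned)
6..110  depth  (104B, 2-aligned)
110..111  channels  (1B, 1-aligned)
111..112  format  (1B, 1-aligned)
112..120  stride  (8B, 2-aligned)
120..124  pitch  (4B, 2-aligned)
124..128  width  (4B, 2-aligned)
128..129  layer  (1B, 1-aligned)
129..130  -- tail padding (1B)
sizeof = 130, alignof = 2
data bytes 128, size 130 → padding 2

2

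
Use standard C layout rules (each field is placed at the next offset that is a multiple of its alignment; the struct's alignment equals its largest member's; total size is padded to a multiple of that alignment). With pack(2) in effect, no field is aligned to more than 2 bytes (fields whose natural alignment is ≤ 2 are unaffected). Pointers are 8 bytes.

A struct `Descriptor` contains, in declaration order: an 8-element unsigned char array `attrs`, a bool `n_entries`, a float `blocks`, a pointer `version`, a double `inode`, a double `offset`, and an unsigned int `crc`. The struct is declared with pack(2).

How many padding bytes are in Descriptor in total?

@0: attrs [8B, align 1] → 8
@8: n_entries [1B, align 1] → 9
+1 pad (align 2)
@10: blocks [4B, align 2] → 14
@14: version [8B, align 2] → 22
@22: inode [8B, align 2] → 30
@30: offset [8B, align 2] → 38
@38: crc [4B, align 2] → 42
size 42, align 2
data bytes 41, size 42 → padding 1

1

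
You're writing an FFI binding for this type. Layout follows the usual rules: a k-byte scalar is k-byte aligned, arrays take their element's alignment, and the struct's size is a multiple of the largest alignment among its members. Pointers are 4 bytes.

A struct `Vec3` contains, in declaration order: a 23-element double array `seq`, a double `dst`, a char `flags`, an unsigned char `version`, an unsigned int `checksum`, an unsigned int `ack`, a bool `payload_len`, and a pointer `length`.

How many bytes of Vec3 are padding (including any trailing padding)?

0..184  seq  (184B, 8-aligned)
184..192  dst  (8B, 8-aligned)
192..193  flags  (1B, 1-aligned)
193..194  version  (1B, 1-aligned)
194..196  -- padding (2B)
196..200  checksum  (4B, 4-aligned)
200..204  ack  (4B, 4-aligned)
204..205  payload_len  (1B, 1-aligned)
205..208  -- padding (3B)
208..212  length  (4B, 4-aligned)
212..216  -- tail padding (4B)
sizeof = 216, alignof = 8
data bytes 207, size 216 → padding 9

9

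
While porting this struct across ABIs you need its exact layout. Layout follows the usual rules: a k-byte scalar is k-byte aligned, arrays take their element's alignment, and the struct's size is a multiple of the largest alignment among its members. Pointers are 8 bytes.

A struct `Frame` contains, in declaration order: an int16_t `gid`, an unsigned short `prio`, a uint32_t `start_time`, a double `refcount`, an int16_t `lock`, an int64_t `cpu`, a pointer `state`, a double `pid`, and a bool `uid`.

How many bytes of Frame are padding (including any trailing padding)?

gid at 0 (size 2, align 2) → ends 2
prio at 2 (size 2, align 2) → ends 4
start_time at 4 (size 4, align 4) → ends 8
refcount at 8 (size 8, align 8) → ends 16
lock at 16 (size 2, align 2) → ends 18
pad 6 to align 8 for cpu
cpu at 24 (size 8, align 8) → ends 32
state at 32 (size 8, align 8) → ends 40
pid at 40 (size 8, align 8) → ends 48
uid at 48 (size 1, align 1) → ends 49
tail pad 7 to reach multiple of 8
total 56 bytes, alignment 8
data bytes 43, size 56 → padding 13

13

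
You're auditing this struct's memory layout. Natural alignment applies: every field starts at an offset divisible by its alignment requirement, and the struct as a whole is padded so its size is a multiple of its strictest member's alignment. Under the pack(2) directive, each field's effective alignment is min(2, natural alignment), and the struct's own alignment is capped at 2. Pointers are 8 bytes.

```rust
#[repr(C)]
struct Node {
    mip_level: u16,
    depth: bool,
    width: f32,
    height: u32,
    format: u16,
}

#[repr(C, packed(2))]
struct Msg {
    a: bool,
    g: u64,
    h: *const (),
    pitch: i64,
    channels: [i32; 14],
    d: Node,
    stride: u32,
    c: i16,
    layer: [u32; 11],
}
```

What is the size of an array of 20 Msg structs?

Node: mip_level at 0 (size 2, align 2) → ends 2; depth at 2 (size 1, align 1) → ends 3; pad 1 to align 4 for width; width at 4 (size 4, align 4) → ends 8; height at 8 (size 4, align 4) → ends 12; format at 12 (size 2, align 2) → ends 14; tail pad 2 to reach multiple of 4; total 16 bytes, alignment 4
a at 0 (size 1, align 1) → ends 1
pad 1 to align 2 for g
g at 2 (size 8, align 2) → ends 10
h at 10 (size 8, align 2) → ends 18
pitch at 18 (size 8, align 2) → ends 26
channels at 26 (size 56, align 2) → ends 82
d at 82 (size 16, align 2) → ends 98
stride at 98 (size 4, align 2) → ends 102
c at 102 (size 2, align 2) → ends 104
layer at 104 (size 44, align 2) → ends 148
total 148 bytes, alignment 2
array of 20: 20 × 148 = 2960

2960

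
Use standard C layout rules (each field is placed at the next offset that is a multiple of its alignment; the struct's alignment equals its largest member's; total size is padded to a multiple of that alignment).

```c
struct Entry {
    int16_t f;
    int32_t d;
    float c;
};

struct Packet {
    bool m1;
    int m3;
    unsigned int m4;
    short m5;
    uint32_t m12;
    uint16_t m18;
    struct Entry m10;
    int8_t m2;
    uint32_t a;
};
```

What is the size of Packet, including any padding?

Entry: @0: f [2B, align 2] → 2; +2 pad (align 4); @4: d [4B, align 4] → 8; @8: c [4B, align 4] → 12; size 12, align 4
@0: m1 [1B, align 1] → 1
+3 pad (align 4)
@4: m3 [4B, align 4] → 8
@8: m4 [4B, align 4] → 12
@12: m5 [2B, align 2] → 14
+2 pad (align 4)
@16: m12 [4B, align 4] → 20
@20: m18 [2B, align 2] → 22
+2 pad (align 4)
@24: m10 [12B, align 4] → 36
@36: m2 [1B, align 1] → 37
+3 pad (align 4)
@40: a [4B, align 4] → 44
size 44, align 4

44 bytes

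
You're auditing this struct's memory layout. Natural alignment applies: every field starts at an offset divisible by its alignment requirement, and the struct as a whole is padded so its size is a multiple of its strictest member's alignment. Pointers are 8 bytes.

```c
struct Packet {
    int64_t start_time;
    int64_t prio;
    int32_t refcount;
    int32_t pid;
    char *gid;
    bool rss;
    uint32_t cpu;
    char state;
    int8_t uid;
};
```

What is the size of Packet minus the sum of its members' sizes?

9

@0: start_time [8B, align 8] → 8
@8: prio [8B, align 8] → 16
@16: refcount [4B, align 4] → 20
@20: pid [4B, align 4] → 24
@24: gid [8B, align 8] → 32
@32: rss [1B, align 1] → 33
+3 pad (align 4)
@36: cpu [4B, align 4] → 40
@40: state [1B, align 1] → 41
@41: uid [1B, align 1] → 42
+6 tail pad (align 8)
size 48, align 8
data bytes 39, size 48 → padding 9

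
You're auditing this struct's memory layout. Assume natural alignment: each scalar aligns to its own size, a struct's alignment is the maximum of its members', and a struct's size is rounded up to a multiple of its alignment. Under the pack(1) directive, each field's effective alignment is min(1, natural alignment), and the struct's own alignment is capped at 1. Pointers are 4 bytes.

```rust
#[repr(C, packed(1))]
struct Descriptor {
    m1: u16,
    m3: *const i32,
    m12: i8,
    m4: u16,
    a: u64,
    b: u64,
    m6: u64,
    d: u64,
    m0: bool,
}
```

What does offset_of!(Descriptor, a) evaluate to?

9

@0: m1 [2B, align 1] → 2
@2: m3 [4B, align 1] → 6
@6: m12 [1B, align 1] → 7
@7: m4 [2B, align 1] → 9
@9: a [8B, align 1] → 17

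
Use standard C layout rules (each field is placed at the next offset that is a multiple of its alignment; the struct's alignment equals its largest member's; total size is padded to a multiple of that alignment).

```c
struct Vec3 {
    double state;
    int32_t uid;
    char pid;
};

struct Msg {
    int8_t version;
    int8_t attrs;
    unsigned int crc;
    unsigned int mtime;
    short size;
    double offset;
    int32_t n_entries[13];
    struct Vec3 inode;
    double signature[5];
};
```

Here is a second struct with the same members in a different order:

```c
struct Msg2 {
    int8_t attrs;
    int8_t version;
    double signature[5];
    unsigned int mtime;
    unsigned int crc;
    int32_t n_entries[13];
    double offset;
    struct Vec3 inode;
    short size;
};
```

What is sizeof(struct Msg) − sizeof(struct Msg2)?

-8

Vec3: @0: state [8B, align 8] → 8; @8: uid [4B, align 4] → 12; @12: pid [1B, align 1] → 13; +3 tail pad (align 8); size 16, align 8
@0: version [1B, align 1] → 1
@1: attrs [1B, align 1] → 2
+2 pad (align 4)
@4: crc [4B, align 4] → 8
@8: mtime [4B, align 4] → 12
@12: size [2B, align 2] → 14
+2 pad (align 8)
@16: offset [8B, align 8] → 24
@24: n_entries [52B, align 4] → 76
+4 pad (align 8)
@80: inode [16B, align 8] → 96
@96: signature [40B, align 8] → 136
size 136, align 8
— Msg2 —
@0: attrs [1B, align 1] → 1
@1: version [1B, align 1] → 2
+6 pad (align 8)
@8: signature [40B, align 8] → 48
@48: mtime [4B, align 4] → 52
@52: crc [4B, align 4] → 56
@56: n_entries [52B, align 4] → 108
+4 pad (align 8)
@112: offset [8B, align 8] → 120
@120: inode [16B, align 8] → 136
@136: size [2B, align 2] → 138
+6 tail pad (align 8)
size 144, align 8
136 − 144 = -8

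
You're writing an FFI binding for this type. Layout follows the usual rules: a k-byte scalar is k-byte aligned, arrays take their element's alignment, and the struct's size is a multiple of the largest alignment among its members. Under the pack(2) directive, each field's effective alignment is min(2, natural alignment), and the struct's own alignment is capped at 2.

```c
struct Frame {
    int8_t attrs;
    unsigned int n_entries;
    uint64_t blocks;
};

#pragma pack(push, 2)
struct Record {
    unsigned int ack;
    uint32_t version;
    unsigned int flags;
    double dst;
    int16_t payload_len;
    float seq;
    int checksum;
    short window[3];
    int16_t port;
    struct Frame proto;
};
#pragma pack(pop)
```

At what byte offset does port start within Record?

Frame: @0: attrs [1B, align 1] → 1; +3 pad (align 4); @4: n_entries [4B, align 4] → 8; @8: blocks [8B, align 8] → 16; size 16, align 8
@0: ack [4B, align 2] → 4
@4: version [4B, align 2] → 8
@8: flags [4B, align 2] → 12
@12: dst [8B, align 2] → 20
@20: payload_len [2B, align 2] → 22
@22: seq [4B, align 2] → 26
@26: checksum [4B, align 2] → 30
@30: window [6B, align 2] → 36
@36: port [2B, align 2] → 38

36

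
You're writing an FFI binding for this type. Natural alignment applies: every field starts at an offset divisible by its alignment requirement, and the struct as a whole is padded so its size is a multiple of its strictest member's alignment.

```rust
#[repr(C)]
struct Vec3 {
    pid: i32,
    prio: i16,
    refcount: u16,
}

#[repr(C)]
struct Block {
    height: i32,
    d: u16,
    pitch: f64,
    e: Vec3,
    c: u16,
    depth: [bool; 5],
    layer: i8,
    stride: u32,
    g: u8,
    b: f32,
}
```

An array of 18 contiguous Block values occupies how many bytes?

Vec3: @0: pid [4B, align 4] → 4; @4: prio [2B, align 2] → 6; @6: refcount [2B, align 2] → 8; size 8, align 4
@0: height [4B, align 4] → 4
@4: d [2B, align 2] → 6
+2 pad (align 8)
@8: pitch [8B, align 8] → 16
@16: e [8B, align 4] → 24
@24: c [2B, align 2] → 26
@26: depth [5B, align 1] → 31
@31: layer [1B, align 1] → 32
@32: stride [4B, align 4] → 36
@36: g [1B, align 1] → 37
+3 pad (align 4)
@40: b [4B, align 4] → 44
+4 tail pad (align 8)
size 48, align 8
array of 18: 18 × 48 = 864

864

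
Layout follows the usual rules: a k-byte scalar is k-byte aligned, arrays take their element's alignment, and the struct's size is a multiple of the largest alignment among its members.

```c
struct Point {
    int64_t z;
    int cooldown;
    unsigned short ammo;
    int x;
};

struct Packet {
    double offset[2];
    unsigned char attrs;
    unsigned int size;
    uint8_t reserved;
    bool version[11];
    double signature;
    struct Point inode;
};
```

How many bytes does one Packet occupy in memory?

72

Point: @0: z [8B, align 8] → 8; @8: cooldown [4B, align 4] → 12; @12: ammo [2B, align 2] → 14; +2 pad (align 4); @16: x [4B, align 4] → 20; +4 tail pad (align 8); size 24, align 8
@0: offset [16B, align 8] → 16
@16: attrs [1B, align 1] → 17
+3 pad (align 4)
@20: size [4B, align 4] → 24
@24: reserved [1B, align 1] → 25
@25: version [11B, align 1] → 36
+4 pad (align 8)
@40: signature [8B, align 8] → 48
@48: inode [24B, align 8] → 72
size 72, align 8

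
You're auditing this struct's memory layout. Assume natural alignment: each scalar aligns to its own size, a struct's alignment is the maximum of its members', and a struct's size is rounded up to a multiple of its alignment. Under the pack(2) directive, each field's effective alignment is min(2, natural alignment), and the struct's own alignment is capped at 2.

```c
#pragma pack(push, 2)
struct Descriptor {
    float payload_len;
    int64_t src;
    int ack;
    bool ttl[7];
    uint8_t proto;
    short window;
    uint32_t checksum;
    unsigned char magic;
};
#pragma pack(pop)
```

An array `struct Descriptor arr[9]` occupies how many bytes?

288

payload_len at 0 (size 4, align 2) → ends 4
src at 4 (size 8, align 2) → ends 12
ack at 12 (size 4, align 2) → ends 16
ttl at 16 (size 7, align 1) → ends 23
proto at 23 (size 1, align 1) → ends 24
window at 24 (size 2, align 2) → ends 26
checksum at 26 (size 4, align 2) → ends 30
magic at 30 (size 1, align 1) → ends 31
tail pad 1 to reach multiple of 2
total 32 bytes, alignment 2
array of 9: 9 × 32 = 288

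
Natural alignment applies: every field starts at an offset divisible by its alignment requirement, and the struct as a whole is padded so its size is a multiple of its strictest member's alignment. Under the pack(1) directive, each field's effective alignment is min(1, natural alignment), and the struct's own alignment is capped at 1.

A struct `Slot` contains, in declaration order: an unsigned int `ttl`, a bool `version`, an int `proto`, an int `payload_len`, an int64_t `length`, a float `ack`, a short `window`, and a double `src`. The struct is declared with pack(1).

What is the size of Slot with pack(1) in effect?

@0: ttl [4B, align 1] → 4
@4: version [1B, align 1] → 5
@5: proto [4B, align 1] → 9
@9: payload_len [4B, align 1] → 13
@13: length [8B, align 1] → 21
@21: ack [4B, align 1] → 25
@25: window [2B, align 1] → 27
@27: src [8B, align 1] → 35
size 35, align 1

35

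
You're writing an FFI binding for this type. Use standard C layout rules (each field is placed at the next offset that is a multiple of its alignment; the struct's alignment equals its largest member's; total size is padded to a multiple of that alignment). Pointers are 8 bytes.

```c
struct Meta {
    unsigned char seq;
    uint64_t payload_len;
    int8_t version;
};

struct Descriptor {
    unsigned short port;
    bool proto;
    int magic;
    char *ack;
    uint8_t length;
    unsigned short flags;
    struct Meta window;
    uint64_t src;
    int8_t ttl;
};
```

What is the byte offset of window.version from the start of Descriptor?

40

Meta: @0: seq [1B, align 1] → 1; +7 pad (align 8); @8: payload_len [8B, align 8] → 16; @16: version [1B, align 1] → 17; +7 tail pad (align 8); size 24, align 8
@0: port [2B, align 2] → 2
@2: proto [1B, align 1] → 3
+1 pad (align 4)
@4: magic [4B, align 4] → 8
@8: ack [8B, align 8] → 16
@16: length [1B, align 1] → 17
+1 pad (align 2)
@18: flags [2B, align 2] → 20
+4 pad (align 8)
@24: window [24B, align 8] → 48
within Meta: version at 16
24 + 16 = 40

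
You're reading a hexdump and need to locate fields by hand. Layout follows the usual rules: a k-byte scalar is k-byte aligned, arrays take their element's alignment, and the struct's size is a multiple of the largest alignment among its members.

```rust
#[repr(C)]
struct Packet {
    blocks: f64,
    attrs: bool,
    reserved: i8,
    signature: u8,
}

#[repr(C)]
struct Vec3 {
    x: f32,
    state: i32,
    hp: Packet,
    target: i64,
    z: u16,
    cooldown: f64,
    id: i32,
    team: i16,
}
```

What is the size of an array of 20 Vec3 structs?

Packet: @0: blocks [8B, align 8] → 8; @8: attrs [1B, align 1] → 9; @9: reserved [1B, align 1] → 10; @10: signature [1B, align 1] → 11; +5 tail pad (align 8); size 16, align 8
@0: x [4B, align 4] → 4
@4: state [4B, align 4] → 8
@8: hp [16B, align 8] → 24
@24: target [8B, align 8] → 32
@32: z [2B, align 2] → 34
+6 pad (align 8)
@40: cooldown [8B, align 8] → 48
@48: id [4B, align 4] → 52
@52: team [2B, align 2] → 54
+2 tail pad (align 8)
size 56, align 8
array of 20: 20 × 56 = 1120

1120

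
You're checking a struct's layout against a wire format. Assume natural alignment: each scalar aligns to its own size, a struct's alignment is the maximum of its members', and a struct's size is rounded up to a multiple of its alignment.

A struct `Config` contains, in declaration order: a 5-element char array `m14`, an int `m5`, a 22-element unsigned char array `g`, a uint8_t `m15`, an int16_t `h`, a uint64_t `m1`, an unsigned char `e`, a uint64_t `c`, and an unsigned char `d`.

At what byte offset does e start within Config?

48

@0: m14 [5B, align 1] → 5
+3 pad (align 4)
@8: m5 [4B, align 4] → 12
@12: g [22B, align 1] → 34
@34: m15 [1B, align 1] → 35
+1 pad (align 2)
@36: h [2B, align 2] → 38
+2 pad (align 8)
@40: m1 [8B, align 8] → 48
@48: e [1B, align 1] → 49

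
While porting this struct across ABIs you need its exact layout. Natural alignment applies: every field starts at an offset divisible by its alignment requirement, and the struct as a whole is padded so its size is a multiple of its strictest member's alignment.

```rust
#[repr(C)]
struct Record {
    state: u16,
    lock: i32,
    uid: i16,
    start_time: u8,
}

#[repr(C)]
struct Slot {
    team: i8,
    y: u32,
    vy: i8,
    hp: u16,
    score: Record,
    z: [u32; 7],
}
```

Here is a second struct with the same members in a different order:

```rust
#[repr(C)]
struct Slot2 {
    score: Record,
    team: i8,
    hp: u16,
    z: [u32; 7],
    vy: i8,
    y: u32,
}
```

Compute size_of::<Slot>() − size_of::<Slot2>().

0

Record: 0..2  state  (2B, 2-aligned); 2..4  -- padding (2B); 4..8  lock  (4B, 4-aligned); 8..10  uid  (2B, 2-aligned); 10..11  start_time  (1B, 1-aligned); 11..12  -- tail padding (1B); sizeof = 12, alignof = 4
0..1  team  (1B, 1-aligned)
1..4  -- padding (3B)
4..8  y  (4B, 4-aligned)
8..9  vy  (1B, 1-aligned)
9..10  -- padding (1B)
10..12  hp  (2B, 2-aligned)
12..24  score  (12B, 4-aligned)
24..52  z  (28B, 4-aligned)
sizeof = 52, alignof = 4
— Slot2 —
0..12  score  (12B, 4-aligned)
12..13  team  (1B, 1-aligned)
13..14  -- padding (1B)
14..16  hp  (2B, 2-aligned)
16..44  z  (28B, 4-aligned)
44..45  vy  (1B, 1-aligned)
45..48  -- padding (3B)
48..52  y  (4B, 4-aligned)
sizeof = 52, alignof = 4
52 − 52 = 0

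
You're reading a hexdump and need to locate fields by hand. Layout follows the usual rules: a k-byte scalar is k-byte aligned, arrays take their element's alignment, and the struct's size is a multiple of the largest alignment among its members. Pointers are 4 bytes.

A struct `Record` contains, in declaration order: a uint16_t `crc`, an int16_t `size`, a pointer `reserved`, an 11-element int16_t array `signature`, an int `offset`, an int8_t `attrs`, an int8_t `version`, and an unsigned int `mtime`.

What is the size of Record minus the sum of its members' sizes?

0..2  crc  (2B, 2-aligned)
2..4  size  (2B, 2-aligned)
4..8  reserved  (4B, 4-aligned)
8..30  signature  (22B, 2-aligned)
30..32  -- padding (2B)
32..36  offset  (4B, 4-aligned)
36..37  attrs  (1B, 1-aligned)
37..38  version  (1B, 1-aligned)
38..40  -- padding (2B)
40..44  mtime  (4B, 4-aligned)
sizeof = 44, alignof = 4
data bytes 40, size 44 → padding 4

4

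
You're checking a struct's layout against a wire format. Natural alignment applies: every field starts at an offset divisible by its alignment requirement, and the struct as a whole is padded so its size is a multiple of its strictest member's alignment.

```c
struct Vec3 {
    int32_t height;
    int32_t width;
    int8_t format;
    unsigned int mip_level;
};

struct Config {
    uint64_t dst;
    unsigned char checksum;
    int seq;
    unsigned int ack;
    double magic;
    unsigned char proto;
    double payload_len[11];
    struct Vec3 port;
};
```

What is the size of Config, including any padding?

Vec3: 0..4  height  (4B, 4-aligned); 4..8  width  (4B, 4-aligned); 8..9  format  (1B, 1-aligned); 9..12  -- padding (3B); 12..16  mip_level  (4B, 4-aligned); sizeof = 16, alignof = 4
0..8  dst  (8B, 8-aligned)
8..9  checksum  (1B, 1-aligned)
9..12  -- padding (3B)
12..16  seq  (4B, 4-aligned)
16..20  ack  (4B, 4-aligned)
20..24  -- padding (4B)
24..32  magic  (8B, 8-aligned)
32..33  proto  (1B, 1-aligned)
33..40  -- padding (7B)
40..128  payload_len  (88B, 8-aligned)
128..144  port  (16B, 4-aligned)
sizeof = 144, alignof = 8

144 bytes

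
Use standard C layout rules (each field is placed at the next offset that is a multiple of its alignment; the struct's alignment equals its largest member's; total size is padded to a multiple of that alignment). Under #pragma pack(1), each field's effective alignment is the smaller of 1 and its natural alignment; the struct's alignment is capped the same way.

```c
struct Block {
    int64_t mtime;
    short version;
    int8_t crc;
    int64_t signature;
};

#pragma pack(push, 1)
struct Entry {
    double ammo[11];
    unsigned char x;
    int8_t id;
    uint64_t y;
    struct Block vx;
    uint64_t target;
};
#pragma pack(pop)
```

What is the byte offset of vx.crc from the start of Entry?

108

Block: mtime at 0 (size 8, align 8) → ends 8; version at 8 (size 2, align 2) → ends 10; crc at 10 (size 1, align 1) → ends 11; pad 5 to align 8 for signature; signature at 16 (size 8, align 8) → ends 24; total 24 bytes, alignment 8
ammo at 0 (size 88, align 1) → ends 88
x at 88 (size 1, align 1) → ends 89
id at 89 (size 1, align 1) → ends 90
y at 90 (size 8, align 1) → ends 98
vx at 98 (size 24, align 1) → ends 122
within Block: crc at 10
98 + 10 = 108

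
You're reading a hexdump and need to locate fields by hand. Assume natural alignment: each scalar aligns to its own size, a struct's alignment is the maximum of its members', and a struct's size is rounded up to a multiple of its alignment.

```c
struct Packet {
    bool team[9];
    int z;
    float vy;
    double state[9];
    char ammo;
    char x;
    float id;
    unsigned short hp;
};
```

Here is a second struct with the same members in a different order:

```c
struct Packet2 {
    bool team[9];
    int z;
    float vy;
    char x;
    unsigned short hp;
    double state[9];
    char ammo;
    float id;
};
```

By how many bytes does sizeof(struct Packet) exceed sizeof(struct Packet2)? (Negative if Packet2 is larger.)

0..9  team  (9B, 1-aligned)
9..12  -- padding (3B)
12..16  z  (4B, 4-aligned)
16..20  vy  (4B, 4-aligned)
20..24  -- padding (4B)
24..96  state  (72B, 8-aligned)
96..97  ammo  (1B, 1-aligned)
97..98  x  (1B, 1-aligned)
98..100  -- padding (2B)
100..104  id  (4B, 4-aligned)
104..106  hp  (2B, 2-aligned)
106..112  -- tail padding (6B)
sizeof = 112, alignof = 8
— Packet2 —
0..9  team  (9B, 1-aligned)
9..12  -- padding (3B)
12..16  z  (4B, 4-aligned)
16..20  vy  (4B, 4-aligned)
20..21  x  (1B, 1-aligned)
21..22  -- padding (1B)
22..24  hp  (2B, 2-aligned)
24..96  state  (72B, 8-aligned)
96..97  ammo  (1B, 1-aligned)
97..100  -- padding (3B)
100..104  id  (4B, 4-aligned)
sizeof = 104, alignof = 8
112 − 104 = 8

8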